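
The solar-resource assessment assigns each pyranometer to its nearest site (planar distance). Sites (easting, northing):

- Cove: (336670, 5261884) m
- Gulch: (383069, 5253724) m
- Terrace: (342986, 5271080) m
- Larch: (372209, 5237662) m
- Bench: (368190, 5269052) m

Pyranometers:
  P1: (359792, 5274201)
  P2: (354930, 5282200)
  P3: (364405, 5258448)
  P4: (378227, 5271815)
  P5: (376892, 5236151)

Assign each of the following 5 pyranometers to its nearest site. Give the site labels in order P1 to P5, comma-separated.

P1 → Bench (d²=97038605.00)
P2 → Terrace (d²=266313536.00)
P3 → Bench (d²=126771041.00)
P4 → Bench (d²=108375538.00)
P5 → Larch (d²=24213610.00)

Bench, Terrace, Bench, Bench, Larch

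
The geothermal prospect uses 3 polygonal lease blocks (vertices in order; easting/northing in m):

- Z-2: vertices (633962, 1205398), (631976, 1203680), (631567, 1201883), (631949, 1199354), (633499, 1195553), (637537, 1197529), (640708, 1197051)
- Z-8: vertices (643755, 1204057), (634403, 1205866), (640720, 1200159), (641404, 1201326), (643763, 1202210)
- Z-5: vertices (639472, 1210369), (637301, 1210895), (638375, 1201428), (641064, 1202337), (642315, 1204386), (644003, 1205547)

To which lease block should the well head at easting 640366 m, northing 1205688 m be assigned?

Cast a ray rightward from (640366, 1205688). For each polygon, the edges (by vertex number in listed order) whose endpoints lie on opposite sides of northing = 1205688, where each meets that height, and whether that is right or left of the point:
Z-2: no edge straddles that height → 0 crossings.
Z-8: 1–2 at easting≈635323.2 (left), 2–3 at easting≈634600.0 (left) → 0 crossings.
Z-5: 2–3 at easting≈637891.7 (left), 6–1 at easting≈643870.5 (right) → 1 crossing.
Only Z-5 has an odd count, so the point is inside Z-5.

Z-5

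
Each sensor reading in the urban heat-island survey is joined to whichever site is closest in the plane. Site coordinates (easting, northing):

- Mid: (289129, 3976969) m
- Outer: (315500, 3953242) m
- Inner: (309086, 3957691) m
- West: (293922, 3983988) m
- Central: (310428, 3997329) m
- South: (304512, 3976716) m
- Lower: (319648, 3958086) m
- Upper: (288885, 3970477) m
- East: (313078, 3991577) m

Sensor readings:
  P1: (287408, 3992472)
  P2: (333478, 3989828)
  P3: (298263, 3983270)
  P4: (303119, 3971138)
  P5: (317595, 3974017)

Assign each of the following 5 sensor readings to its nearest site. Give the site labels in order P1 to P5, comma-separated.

P1 → West (d²=114410452.00)
P2 → East (d²=419219001.00)
P3 → West (d²=19359805.00)
P4 → South (d²=33054533.00)
P5 → South (d²=178449490.00)

West, East, West, South, South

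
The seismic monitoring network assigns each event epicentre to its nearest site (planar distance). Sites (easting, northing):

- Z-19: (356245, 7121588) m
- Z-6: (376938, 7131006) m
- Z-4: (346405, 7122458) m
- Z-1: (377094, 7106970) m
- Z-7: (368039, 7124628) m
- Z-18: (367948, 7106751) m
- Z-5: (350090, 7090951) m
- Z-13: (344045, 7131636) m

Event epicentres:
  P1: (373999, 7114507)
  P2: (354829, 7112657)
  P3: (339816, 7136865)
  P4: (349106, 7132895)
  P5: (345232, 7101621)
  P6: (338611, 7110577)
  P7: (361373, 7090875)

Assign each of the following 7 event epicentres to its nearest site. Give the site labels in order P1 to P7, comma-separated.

Z-1, Z-19, Z-13, Z-13, Z-5, Z-4, Z-5

P1 → Z-1 (d²=66385394.00)
P2 → Z-19 (d²=81767817.00)
P3 → Z-13 (d²=45226882.00)
P4 → Z-13 (d²=27198802.00)
P5 → Z-5 (d²=137449064.00)
P6 → Z-4 (d²=201904597.00)
P7 → Z-5 (d²=127311865.00)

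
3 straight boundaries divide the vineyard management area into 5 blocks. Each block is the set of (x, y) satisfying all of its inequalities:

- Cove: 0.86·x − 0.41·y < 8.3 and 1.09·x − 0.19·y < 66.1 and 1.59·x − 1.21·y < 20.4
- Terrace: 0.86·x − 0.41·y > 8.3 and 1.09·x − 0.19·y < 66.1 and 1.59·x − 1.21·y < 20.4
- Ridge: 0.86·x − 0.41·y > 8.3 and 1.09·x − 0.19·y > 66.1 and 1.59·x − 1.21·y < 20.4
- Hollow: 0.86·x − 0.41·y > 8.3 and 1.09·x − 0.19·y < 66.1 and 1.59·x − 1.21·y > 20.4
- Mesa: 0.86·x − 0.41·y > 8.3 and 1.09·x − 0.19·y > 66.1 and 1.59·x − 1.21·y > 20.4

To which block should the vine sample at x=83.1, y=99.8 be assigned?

Ridge

0.86·83.1 − 0.41·99.8 = 30.548, which is > 8.3
1.09·83.1 − 0.19·99.8 = 71.617, which is > 66.1
1.59·83.1 − 1.21·99.8 = 11.371, which is < 20.4
This sign pattern matches Ridge.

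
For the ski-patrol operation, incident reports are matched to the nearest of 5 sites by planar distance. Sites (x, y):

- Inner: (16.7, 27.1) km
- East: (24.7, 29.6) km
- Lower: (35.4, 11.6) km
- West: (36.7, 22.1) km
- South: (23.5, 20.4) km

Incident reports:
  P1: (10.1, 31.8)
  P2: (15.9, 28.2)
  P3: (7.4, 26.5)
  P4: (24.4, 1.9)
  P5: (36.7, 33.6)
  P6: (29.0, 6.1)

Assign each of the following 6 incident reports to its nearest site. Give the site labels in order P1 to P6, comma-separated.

P1 → Inner (d²=65.65)
P2 → Inner (d²=1.85)
P3 → Inner (d²=86.85)
P4 → Lower (d²=215.09)
P5 → West (d²=132.25)
P6 → Lower (d²=71.21)

Inner, Inner, Inner, Lower, West, Lower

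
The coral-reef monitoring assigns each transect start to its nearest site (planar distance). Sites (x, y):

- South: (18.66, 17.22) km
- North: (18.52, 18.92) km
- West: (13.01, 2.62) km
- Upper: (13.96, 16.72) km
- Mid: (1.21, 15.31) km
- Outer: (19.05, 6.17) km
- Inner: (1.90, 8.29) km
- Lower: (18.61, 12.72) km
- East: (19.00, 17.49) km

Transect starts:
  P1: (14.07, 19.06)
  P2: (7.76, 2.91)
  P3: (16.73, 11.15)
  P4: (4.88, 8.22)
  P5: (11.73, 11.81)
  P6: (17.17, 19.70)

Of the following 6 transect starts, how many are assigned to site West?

1

P1 → Upper
P2 → West
P3 → Lower
P4 → Inner
P5 → Upper
P6 → North
1 of the 6 goes to West.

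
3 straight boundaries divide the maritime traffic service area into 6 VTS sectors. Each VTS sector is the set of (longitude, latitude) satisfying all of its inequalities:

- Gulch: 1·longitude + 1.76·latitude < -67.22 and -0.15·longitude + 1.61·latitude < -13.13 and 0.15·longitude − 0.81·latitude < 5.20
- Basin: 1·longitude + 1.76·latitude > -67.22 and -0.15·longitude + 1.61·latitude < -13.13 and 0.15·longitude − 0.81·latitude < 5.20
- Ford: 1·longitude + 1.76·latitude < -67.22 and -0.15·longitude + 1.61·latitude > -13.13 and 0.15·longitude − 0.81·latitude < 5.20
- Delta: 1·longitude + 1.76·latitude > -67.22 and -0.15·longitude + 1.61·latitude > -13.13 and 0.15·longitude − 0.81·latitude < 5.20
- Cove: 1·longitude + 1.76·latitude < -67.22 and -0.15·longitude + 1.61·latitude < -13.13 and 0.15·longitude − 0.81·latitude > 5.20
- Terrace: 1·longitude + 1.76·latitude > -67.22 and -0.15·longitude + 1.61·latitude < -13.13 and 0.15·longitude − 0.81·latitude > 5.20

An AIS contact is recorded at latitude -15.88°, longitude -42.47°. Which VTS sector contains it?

Cove

1·-42.47 + 1.76·-15.88 = -70.419, which is < -67.22
-0.15·-42.47 + 1.61·-15.88 = -19.196, which is < -13.13
0.15·-42.47 − 0.81·-15.88 = 6.492, which is > 5.20
This sign pattern matches Cove.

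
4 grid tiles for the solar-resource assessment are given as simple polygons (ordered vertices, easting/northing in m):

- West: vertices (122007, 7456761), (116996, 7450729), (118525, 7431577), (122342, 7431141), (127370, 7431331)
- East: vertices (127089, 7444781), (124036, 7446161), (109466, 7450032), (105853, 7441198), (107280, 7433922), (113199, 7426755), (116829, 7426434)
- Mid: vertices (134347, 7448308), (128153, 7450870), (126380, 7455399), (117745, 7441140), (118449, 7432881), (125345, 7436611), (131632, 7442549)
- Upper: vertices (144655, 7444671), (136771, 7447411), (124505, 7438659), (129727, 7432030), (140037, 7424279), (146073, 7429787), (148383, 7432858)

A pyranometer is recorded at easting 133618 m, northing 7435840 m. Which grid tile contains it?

Cast a ray rightward from (133618, 7435840). For each polygon, the edges (by vertex number in listed order) whose endpoints lie on opposite sides of northing = 7435840, where each meets that height, and whether that is right or left of the point:
West: 2–3 at easting≈118184.7 (left), 5–1 at easting≈126419.1 (left) → 0 crossings.
East: 4–5 at easting≈106903.8 (left), 7–1 at easting≈122089.0 (left) → 0 crossings.
Mid: 4–5 at easting≈118196.8 (left), 5–6 at easting≈123919.6 (left) → 0 crossings.
Upper: 3–4 at easting≈126725.7 (left), 7–1 at easting≈147441.9 (right) → 1 crossing.
Only Upper has an odd count, so the point is inside Upper.

Upper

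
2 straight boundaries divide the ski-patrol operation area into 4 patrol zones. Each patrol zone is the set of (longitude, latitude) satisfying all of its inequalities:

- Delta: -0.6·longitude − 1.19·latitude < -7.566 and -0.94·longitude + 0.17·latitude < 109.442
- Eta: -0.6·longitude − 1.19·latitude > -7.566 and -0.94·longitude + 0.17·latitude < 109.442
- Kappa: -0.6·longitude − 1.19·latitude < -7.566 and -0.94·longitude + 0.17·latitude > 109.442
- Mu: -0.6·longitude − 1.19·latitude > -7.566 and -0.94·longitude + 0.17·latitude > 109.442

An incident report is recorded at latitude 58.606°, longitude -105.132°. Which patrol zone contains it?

-0.6·-105.132 − 1.19·58.606 = -6.662, which is > -7.566
-0.94·-105.132 + 0.17·58.606 = 108.787, which is < 109.442
This sign pattern matches Eta.

Eta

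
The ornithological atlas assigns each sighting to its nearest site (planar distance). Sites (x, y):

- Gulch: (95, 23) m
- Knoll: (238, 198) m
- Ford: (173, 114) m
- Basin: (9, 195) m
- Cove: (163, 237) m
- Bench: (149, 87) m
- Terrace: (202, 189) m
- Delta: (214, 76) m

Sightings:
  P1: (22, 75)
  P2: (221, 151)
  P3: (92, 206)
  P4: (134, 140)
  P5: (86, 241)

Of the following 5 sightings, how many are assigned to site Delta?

0

P1 → Gulch
P2 → Terrace
P3 → Cove
P4 → Ford
P5 → Cove
0 of the 5 go to Delta.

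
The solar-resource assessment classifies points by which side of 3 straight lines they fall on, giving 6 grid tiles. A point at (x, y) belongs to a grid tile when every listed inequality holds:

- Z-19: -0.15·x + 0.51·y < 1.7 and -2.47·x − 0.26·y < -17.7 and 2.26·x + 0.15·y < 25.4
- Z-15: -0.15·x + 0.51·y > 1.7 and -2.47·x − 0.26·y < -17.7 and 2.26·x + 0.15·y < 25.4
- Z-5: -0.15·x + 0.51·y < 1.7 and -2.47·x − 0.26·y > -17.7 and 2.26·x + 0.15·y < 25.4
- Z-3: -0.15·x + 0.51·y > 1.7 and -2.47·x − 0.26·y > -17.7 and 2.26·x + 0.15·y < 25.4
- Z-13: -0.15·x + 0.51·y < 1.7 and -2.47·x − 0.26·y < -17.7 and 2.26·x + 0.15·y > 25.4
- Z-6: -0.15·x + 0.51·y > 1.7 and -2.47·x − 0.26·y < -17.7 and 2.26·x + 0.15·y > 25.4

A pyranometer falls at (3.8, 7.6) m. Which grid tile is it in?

-0.15·3.8 + 0.51·7.6 = 3.306, which is > 1.7
-2.47·3.8 − 0.26·7.6 = -11.362, which is > -17.7
2.26·3.8 + 0.15·7.6 = 9.728, which is < 25.4
This sign pattern matches Z-3.

Z-3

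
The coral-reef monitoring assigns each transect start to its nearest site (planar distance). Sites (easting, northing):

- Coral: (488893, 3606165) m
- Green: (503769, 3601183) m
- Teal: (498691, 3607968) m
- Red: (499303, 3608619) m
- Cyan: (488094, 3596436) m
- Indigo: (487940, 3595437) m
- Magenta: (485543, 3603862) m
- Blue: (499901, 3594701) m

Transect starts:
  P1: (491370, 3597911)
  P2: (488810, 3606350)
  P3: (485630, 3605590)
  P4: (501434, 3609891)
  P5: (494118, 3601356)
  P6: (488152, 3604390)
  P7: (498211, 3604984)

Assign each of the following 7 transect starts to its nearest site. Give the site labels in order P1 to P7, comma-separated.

Cyan, Coral, Magenta, Red, Coral, Coral, Teal

P1 → Cyan (d²=12907801.00)
P2 → Coral (d²=41114.00)
P3 → Magenta (d²=2993553.00)
P4 → Red (d²=6159145.00)
P5 → Coral (d²=50427106.00)
P6 → Coral (d²=3699706.00)
P7 → Teal (d²=9134656.00)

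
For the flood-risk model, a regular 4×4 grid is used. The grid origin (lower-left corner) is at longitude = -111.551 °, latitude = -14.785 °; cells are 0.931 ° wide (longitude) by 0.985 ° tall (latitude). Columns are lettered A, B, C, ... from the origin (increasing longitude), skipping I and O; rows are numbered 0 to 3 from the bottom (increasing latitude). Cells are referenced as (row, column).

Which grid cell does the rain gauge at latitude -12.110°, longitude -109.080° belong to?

Column index: ⌊(-109.080 − -111.551) / 0.931⌋ = ⌊2.654⌋ = 2 → column C
Row offset from origin: ⌊(-12.110 − -14.785) / 0.985⌋ = ⌊2.716⌋ = 2 → row 2

(2, C)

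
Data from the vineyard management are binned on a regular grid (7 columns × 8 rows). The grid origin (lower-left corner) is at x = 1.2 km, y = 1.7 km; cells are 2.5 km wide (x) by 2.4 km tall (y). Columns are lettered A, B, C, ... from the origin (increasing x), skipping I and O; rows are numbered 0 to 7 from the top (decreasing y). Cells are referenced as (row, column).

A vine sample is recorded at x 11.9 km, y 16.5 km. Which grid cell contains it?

Column index: ⌊(11.9 − 1.2) / 2.5⌋ = ⌊4.280⌋ = 4 → column E
Row offset from origin: ⌊(16.5 − 1.7) / 2.4⌋ = ⌊6.167⌋ = 6 → row 1 (counted from top)

(1, E)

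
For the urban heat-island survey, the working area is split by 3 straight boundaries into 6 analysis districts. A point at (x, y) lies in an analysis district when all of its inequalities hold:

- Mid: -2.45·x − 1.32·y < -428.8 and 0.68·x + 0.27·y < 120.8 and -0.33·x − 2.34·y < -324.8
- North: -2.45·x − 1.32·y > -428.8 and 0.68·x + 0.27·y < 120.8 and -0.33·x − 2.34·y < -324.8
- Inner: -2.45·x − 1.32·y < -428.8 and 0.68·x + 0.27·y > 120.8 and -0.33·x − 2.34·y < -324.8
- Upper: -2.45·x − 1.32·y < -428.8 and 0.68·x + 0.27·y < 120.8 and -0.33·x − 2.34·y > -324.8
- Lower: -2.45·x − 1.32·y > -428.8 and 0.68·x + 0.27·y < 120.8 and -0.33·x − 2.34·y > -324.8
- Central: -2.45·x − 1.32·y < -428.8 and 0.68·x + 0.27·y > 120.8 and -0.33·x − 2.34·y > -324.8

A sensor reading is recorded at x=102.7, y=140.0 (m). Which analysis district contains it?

Mid

-2.45·102.7 − 1.32·140.0 = -436.415, which is < -428.8
0.68·102.7 + 0.27·140.0 = 107.636, which is < 120.8
-0.33·102.7 − 2.34·140.0 = -361.491, which is < -324.8
This sign pattern matches Mid.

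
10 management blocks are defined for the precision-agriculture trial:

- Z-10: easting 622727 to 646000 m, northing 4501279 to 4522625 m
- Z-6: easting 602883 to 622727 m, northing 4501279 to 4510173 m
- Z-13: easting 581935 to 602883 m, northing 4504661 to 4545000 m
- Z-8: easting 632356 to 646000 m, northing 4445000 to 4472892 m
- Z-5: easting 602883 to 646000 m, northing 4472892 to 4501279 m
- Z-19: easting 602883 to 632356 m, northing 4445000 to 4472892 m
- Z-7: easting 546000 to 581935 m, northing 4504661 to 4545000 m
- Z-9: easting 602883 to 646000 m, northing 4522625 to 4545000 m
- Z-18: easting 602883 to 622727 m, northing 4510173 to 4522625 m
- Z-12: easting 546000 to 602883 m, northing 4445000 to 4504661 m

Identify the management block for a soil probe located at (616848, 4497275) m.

Z-5

The point has easting = 616848 and northing = 4497275.
Only Z-5 satisfies 602883 ≤ easting ≤ 646000 and 4472892 ≤ northing ≤ 4501279.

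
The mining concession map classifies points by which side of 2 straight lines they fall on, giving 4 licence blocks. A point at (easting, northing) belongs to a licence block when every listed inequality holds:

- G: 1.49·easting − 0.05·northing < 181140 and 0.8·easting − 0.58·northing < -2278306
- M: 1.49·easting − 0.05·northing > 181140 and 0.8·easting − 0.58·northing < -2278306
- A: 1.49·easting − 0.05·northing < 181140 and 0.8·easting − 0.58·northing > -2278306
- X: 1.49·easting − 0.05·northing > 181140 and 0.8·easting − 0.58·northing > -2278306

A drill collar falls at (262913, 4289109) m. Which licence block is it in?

A

1.49·262913 − 0.05·4289109 = 177284.920, which is < 181140
0.8·262913 − 0.58·4289109 = -2277352.820, which is > -2278306
This sign pattern matches A.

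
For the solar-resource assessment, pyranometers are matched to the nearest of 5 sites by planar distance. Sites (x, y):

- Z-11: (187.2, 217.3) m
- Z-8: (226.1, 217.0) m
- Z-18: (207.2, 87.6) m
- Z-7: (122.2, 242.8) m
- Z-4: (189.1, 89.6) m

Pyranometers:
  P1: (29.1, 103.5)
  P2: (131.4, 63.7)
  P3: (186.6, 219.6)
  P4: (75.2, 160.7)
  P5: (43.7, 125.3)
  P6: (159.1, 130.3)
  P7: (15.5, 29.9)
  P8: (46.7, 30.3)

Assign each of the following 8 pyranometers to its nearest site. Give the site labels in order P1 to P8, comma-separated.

Z-4, Z-4, Z-11, Z-7, Z-7, Z-4, Z-4, Z-4

P1 → Z-4 (d²=25793.21)
P2 → Z-4 (d²=4000.10)
P3 → Z-11 (d²=5.65)
P4 → Z-7 (d²=8949.41)
P5 → Z-7 (d²=19968.50)
P6 → Z-4 (d²=2556.49)
P7 → Z-4 (d²=33701.05)
P8 → Z-4 (d²=23794.25)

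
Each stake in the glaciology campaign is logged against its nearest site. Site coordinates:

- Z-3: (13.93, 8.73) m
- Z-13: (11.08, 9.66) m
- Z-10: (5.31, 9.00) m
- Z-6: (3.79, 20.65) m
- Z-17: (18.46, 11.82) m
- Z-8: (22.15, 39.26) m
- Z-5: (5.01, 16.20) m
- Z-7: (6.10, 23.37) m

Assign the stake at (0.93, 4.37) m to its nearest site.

Squared distances to each site:
Z-3: 188.010; Z-13: 131.007; Z-10: 40.621; Z-6: 273.218; Z-17: 362.803; Z-8: 1667.601; Z-5: 156.595; Z-7: 387.729.
Minimum at Z-10.

Z-10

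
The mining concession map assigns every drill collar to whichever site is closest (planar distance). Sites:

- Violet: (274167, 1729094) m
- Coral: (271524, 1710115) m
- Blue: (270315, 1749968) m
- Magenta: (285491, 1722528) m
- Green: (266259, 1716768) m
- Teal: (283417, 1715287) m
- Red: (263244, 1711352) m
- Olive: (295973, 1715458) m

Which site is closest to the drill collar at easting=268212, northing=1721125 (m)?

Squared distances to each site:
Violet: 98966986.000; Coral: 132189444.000; Blue: 836341258.000; Magenta: 300532250.000; Green: 22797658.000; Teal: 265274269.000; Red: 120192553.000; Olive: 802788010.000.
Minimum at Green.

Green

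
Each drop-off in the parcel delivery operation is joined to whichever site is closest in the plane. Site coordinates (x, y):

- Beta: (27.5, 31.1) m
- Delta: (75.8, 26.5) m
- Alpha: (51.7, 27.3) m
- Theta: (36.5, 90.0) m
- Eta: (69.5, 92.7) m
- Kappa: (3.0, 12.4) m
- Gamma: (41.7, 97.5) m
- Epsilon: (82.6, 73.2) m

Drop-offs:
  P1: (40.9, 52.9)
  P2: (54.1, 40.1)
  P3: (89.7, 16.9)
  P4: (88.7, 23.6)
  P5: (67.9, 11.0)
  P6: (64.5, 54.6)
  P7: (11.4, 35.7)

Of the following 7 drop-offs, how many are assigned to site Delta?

3

P1 → Beta
P2 → Alpha
P3 → Delta
P4 → Delta
P5 → Delta
P6 → Epsilon
P7 → Beta
3 of the 7 go to Delta.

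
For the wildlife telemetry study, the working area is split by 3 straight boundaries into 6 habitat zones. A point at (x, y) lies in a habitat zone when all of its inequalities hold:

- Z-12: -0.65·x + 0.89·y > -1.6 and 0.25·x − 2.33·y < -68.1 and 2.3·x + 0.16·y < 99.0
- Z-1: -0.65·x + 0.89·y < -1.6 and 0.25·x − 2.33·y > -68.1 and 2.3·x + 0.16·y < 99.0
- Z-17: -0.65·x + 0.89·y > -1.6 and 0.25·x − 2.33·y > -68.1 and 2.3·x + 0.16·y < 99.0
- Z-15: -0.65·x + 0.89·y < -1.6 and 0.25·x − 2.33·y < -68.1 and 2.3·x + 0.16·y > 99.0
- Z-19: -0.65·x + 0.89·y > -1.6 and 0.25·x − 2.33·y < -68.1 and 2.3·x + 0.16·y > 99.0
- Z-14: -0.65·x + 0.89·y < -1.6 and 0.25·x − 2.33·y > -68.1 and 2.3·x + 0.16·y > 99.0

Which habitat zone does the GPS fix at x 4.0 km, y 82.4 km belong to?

-0.65·4.0 + 0.89·82.4 = 70.736, which is > -1.6
0.25·4.0 − 2.33·82.4 = -190.992, which is < -68.1
2.3·4.0 + 0.16·82.4 = 22.384, which is < 99.0
This sign pattern matches Z-12.

Z-12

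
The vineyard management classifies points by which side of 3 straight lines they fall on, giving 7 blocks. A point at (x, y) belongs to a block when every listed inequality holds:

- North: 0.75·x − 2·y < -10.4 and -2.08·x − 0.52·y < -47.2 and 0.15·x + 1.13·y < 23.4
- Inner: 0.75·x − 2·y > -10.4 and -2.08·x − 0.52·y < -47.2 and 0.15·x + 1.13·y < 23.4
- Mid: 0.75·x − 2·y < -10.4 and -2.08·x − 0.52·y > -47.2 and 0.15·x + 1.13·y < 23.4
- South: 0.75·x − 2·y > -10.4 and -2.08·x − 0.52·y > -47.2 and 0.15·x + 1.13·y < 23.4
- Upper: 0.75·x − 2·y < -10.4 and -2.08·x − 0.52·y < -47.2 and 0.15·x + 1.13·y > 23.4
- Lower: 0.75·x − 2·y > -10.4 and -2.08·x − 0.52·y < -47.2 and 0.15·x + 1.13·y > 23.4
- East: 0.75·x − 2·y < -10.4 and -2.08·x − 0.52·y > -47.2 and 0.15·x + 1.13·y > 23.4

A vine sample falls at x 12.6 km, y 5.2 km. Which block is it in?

South

0.75·12.6 − 2·5.2 = -0.950, which is > -10.4
-2.08·12.6 − 0.52·5.2 = -28.912, which is > -47.2
0.15·12.6 + 1.13·5.2 = 7.766, which is < 23.4
This sign pattern matches South.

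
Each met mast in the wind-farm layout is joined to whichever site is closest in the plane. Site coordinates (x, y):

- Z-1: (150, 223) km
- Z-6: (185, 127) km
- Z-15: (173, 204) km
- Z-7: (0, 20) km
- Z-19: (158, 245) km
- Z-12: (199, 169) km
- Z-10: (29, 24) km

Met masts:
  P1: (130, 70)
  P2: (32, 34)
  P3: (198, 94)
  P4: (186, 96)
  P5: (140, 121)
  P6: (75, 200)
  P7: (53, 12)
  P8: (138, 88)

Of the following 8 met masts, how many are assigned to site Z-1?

P1 → Z-6
P2 → Z-10
P3 → Z-6
P4 → Z-6
P5 → Z-6
P6 → Z-1
P7 → Z-10
P8 → Z-6
1 of the 8 goes to Z-1.

1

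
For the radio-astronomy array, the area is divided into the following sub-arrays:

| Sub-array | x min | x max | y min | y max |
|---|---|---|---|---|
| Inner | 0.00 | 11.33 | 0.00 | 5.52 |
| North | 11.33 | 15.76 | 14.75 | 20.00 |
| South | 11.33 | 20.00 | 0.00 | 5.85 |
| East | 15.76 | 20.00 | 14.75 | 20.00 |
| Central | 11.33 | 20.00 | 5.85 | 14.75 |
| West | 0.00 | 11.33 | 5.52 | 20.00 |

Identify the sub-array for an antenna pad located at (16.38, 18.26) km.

East

The point has x = 16.38 and y = 18.26.
Only East satisfies 15.76 ≤ x ≤ 20.00 and 14.75 ≤ y ≤ 20.00.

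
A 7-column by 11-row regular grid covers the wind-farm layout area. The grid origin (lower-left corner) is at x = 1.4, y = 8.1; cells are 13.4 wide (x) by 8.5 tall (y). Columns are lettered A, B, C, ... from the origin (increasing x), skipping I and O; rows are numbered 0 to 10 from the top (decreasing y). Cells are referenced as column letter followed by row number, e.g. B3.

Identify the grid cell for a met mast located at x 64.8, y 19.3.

Column index: ⌊(64.8 − 1.4) / 13.4⌋ = ⌊4.731⌋ = 4 → column E
Row offset from origin: ⌊(19.3 − 8.1) / 8.5⌋ = ⌊1.318⌋ = 1 → row 9 (counted from top)

E9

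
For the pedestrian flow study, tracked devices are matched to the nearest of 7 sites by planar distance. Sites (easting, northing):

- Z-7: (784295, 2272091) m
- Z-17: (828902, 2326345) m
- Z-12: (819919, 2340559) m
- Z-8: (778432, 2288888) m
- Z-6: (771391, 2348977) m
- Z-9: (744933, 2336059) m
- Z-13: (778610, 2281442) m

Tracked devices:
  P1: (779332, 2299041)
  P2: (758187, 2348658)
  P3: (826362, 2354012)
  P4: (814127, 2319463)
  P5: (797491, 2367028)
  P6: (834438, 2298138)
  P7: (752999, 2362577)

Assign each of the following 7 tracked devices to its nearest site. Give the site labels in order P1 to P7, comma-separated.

P1 → Z-8 (d²=103893409.00)
P2 → Z-6 (d²=174447377.00)
P3 → Z-12 (d²=222495458.00)
P4 → Z-17 (d²=265662549.00)
P5 → Z-6 (d²=1007048601.00)
P6 → Z-17 (d²=826282145.00)
P7 → Z-6 (d²=523225664.00)

Z-8, Z-6, Z-12, Z-17, Z-6, Z-17, Z-6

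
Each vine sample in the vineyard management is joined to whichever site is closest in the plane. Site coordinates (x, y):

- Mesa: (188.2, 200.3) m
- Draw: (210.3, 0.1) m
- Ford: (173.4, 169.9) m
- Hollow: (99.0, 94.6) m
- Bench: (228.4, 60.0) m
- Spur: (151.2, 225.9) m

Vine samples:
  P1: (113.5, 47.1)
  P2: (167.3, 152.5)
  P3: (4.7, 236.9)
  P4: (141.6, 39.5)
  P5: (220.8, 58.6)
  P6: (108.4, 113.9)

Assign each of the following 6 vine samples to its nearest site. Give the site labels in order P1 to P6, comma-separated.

Hollow, Ford, Spur, Hollow, Bench, Hollow

P1 → Hollow (d²=2466.50)
P2 → Ford (d²=339.97)
P3 → Spur (d²=21583.25)
P4 → Hollow (d²=4850.77)
P5 → Bench (d²=59.72)
P6 → Hollow (d²=460.85)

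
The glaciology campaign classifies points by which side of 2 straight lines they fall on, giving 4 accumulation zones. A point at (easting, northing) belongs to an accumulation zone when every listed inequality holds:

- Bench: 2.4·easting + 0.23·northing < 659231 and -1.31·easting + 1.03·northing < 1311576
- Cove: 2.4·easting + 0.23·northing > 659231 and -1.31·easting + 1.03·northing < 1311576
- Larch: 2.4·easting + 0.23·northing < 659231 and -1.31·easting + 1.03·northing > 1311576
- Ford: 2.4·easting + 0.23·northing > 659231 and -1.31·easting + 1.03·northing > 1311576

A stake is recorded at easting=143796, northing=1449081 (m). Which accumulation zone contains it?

Cove

2.4·143796 + 0.23·1449081 = 678399.030, which is > 659231
-1.31·143796 + 1.03·1449081 = 1304180.670, which is < 1311576
This sign pattern matches Cove.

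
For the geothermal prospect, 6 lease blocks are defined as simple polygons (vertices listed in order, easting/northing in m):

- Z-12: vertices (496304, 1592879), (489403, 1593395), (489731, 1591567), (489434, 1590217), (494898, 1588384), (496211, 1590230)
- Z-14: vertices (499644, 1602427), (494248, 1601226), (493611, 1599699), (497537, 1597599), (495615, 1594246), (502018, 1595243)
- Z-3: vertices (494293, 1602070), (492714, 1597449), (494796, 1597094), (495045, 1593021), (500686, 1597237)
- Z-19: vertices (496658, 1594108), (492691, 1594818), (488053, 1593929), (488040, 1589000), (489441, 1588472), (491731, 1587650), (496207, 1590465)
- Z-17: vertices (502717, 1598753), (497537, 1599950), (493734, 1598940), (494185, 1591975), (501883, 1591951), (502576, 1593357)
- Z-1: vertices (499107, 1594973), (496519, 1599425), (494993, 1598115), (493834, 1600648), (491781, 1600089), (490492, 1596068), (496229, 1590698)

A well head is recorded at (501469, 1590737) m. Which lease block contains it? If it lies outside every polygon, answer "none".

Cast a ray rightward from (501469, 1590737). For each polygon, the edges (by vertex number in listed order) whose endpoints lie on opposite sides of northing = 1590737, where each meets that height, and whether that is right or left of the point:
Z-12: 3–4 at easting≈489548.4 (left), 6–1 at easting≈496228.8 (left) → 0 crossings.
Z-14: no edge straddles that height → 0 crossings.
Z-3: no edge straddles that height → 0 crossings.
Z-19: 3–4 at easting≈488044.6 (left), 7–1 at easting≈496240.7 (left) → 0 crossings.
Z-17: no edge straddles that height → 0 crossings.
Z-1: 6–7 at easting≈496187.3 (left), 7–1 at easting≈496255.3 (left) → 0 crossings.
All counts are even, so the point lies outside every listed polygon.

none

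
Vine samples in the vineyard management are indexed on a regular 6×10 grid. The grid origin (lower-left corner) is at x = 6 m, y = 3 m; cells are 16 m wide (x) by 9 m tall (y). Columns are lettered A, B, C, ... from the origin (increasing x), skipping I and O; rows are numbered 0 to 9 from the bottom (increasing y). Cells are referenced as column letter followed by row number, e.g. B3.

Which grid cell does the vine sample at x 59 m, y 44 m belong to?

D4

Column index: ⌊(59 − 6) / 16⌋ = ⌊3.312⌋ = 3 → column D
Row offset from origin: ⌊(44 − 3) / 9⌋ = ⌊4.556⌋ = 4 → row 4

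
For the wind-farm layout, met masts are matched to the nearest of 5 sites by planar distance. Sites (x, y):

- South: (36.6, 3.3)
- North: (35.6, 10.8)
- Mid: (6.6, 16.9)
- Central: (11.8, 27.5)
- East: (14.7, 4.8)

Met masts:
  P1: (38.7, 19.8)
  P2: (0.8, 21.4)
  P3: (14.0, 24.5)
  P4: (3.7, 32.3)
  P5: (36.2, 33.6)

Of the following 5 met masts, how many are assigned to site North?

2

P1 → North
P2 → Mid
P3 → Central
P4 → Central
P5 → North
2 of the 5 go to North.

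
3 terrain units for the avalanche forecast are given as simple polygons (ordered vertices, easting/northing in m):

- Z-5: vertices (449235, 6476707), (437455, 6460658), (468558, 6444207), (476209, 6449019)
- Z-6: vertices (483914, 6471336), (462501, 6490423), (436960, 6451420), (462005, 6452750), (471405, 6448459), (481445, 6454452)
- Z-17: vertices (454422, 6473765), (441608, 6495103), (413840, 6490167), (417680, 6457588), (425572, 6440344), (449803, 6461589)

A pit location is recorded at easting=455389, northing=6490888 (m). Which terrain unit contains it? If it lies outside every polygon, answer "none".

none

Cast a ray rightward from (455389, 6490888). For each polygon, the edges (by vertex number in listed order) whose endpoints lie on opposite sides of northing = 6490888, where each meets that height, and whether that is right or left of the point:
Z-5: no edge straddles that height → 0 crossings.
Z-6: no edge straddles that height → 0 crossings.
Z-17: 1–2 at easting≈444139.2 (left), 2–3 at easting≈417896.1 (left) → 0 crossings.
All counts are even, so the point lies outside every listed polygon.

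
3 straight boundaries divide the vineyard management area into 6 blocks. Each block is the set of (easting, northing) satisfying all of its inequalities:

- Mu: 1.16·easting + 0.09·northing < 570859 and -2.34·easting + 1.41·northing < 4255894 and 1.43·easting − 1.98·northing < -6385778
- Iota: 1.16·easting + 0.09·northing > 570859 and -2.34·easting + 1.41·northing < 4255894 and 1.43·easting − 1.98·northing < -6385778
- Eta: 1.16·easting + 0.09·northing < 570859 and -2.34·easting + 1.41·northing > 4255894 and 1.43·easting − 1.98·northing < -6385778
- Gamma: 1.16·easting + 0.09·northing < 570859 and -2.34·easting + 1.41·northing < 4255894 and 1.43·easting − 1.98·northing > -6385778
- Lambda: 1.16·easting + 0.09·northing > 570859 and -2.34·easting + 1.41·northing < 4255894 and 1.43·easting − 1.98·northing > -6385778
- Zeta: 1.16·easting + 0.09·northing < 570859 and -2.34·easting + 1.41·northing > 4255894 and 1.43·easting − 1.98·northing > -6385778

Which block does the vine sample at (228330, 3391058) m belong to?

Mu

1.16·228330 + 0.09·3391058 = 570058.020, which is < 570859
-2.34·228330 + 1.41·3391058 = 4247099.580, which is < 4255894
1.43·228330 − 1.98·3391058 = -6387782.940, which is < -6385778
This sign pattern matches Mu.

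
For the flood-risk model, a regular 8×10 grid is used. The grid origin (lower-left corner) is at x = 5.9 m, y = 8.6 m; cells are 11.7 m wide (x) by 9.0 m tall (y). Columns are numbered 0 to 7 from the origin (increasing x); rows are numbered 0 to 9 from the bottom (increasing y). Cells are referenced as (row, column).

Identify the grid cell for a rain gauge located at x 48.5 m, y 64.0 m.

(6, 3)

Column index: ⌊(48.5 − 5.9) / 11.7⌋ = ⌊3.641⌋ = 3
Row offset from origin: ⌊(64.0 − 8.6) / 9.0⌋ = ⌊6.156⌋ = 6 → row 6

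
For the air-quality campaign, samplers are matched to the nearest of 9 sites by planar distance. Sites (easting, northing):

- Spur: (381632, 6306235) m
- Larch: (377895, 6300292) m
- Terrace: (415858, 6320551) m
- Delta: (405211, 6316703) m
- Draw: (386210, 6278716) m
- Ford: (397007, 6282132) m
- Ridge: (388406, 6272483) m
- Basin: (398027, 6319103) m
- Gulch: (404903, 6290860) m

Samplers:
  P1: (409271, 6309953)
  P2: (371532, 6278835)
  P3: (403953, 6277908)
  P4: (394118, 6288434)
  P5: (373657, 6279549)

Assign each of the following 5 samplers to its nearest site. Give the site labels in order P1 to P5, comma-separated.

P1 → Delta (d²=62046100.00)
P2 → Draw (d²=215457845.00)
P3 → Ford (d²=66089092.00)
P4 → Ford (d²=48061525.00)
P5 → Draw (d²=158271698.00)

Delta, Draw, Ford, Ford, Draw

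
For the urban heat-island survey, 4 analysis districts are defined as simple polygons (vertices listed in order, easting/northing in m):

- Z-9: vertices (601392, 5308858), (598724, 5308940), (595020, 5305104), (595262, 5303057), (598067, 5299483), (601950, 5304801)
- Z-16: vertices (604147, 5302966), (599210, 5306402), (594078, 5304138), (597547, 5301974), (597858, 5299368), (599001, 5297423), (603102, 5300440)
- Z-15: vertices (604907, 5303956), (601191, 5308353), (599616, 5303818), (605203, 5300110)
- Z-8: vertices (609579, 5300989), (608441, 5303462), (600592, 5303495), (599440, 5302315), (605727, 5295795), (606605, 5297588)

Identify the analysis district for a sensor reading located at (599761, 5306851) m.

Z-9

Cast a ray rightward from (599761, 5306851). For each polygon, the edges (by vertex number in listed order) whose endpoints lie on opposite sides of northing = 5306851, where each meets that height, and whether that is right or left of the point:
Z-9: 2–3 at easting≈596706.9 (left), 6–1 at easting≈601668.0 (right) → 1 crossing.
Z-16: no edge straddles that height → 0 crossings.
Z-15: 1–2 at easting≈602460.4 (right), 2–3 at easting≈600669.4 (right) → 2 crossings.
Z-8: no edge straddles that height → 0 crossings.
Only Z-9 has an odd count, so the point is inside Z-9.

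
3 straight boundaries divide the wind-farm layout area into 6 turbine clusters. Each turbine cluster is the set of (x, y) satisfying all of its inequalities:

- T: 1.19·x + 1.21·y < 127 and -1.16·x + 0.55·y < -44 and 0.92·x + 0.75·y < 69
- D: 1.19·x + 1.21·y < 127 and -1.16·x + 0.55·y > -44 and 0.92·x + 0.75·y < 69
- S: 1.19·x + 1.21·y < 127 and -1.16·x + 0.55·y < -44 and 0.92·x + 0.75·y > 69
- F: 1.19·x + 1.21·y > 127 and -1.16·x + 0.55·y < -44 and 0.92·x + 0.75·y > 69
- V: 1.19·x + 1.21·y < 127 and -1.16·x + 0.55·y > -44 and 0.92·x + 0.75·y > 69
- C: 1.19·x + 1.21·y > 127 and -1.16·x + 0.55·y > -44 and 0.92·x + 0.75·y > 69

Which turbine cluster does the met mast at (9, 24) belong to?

D

1.19·9 + 1.21·24 = 39.750, which is < 127
-1.16·9 + 0.55·24 = 2.760, which is > -44
0.92·9 + 0.75·24 = 26.280, which is < 69
This sign pattern matches D.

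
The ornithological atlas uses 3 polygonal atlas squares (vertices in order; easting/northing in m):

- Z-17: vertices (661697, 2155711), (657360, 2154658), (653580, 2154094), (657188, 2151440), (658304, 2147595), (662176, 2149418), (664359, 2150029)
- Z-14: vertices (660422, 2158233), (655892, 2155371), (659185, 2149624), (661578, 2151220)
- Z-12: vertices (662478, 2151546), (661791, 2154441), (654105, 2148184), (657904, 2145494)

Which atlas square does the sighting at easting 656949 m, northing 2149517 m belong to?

Cast a ray rightward from (656949, 2149517). For each polygon, the edges (by vertex number in listed order) whose endpoints lie on opposite sides of northing = 2149517, where each meets that height, and whether that is right or left of the point:
Z-17: 4–5 at easting≈657746.1 (right), 6–7 at easting≈662529.7 (right) → 2 crossings.
Z-14: no edge straddles that height → 0 crossings.
Z-12: 2–3 at easting≈655742.4 (left), 4–1 at easting≈660944.5 (right) → 1 crossing.
Only Z-12 has an odd count, so the point is inside Z-12.

Z-12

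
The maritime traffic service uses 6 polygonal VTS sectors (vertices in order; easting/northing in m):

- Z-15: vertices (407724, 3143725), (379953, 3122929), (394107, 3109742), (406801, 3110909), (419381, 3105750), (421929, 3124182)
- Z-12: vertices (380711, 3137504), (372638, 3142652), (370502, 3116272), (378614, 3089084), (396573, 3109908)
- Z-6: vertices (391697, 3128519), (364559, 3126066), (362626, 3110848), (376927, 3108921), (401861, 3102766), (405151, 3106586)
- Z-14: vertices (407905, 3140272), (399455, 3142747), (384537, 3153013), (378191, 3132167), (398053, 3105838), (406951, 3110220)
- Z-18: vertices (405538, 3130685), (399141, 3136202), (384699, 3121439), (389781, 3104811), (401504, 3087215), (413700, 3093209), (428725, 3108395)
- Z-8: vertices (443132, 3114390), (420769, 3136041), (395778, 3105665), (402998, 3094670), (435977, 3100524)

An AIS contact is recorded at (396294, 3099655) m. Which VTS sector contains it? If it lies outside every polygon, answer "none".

Z-18

Cast a ray rightward from (396294, 3099655). For each polygon, the edges (by vertex number in listed order) whose endpoints lie on opposite sides of northing = 3099655, where each meets that height, and whether that is right or left of the point:
Z-15: no edge straddles that height → 0 crossings.
Z-12: 3–4 at easting≈375460.0 (left), 4–5 at easting≈387730.6 (left) → 0 crossings.
Z-6: no edge straddles that height → 0 crossings.
Z-14: no edge straddles that height → 0 crossings.
Z-18: 4–5 at easting≈393216.1 (left), 6–7 at easting≈420077.7 (right) → 1 crossing.
Z-8: 3–4 at easting≈399724.5 (right), 4–5 at easting≈431081.4 (right) → 2 crossings.
Only Z-18 has an odd count, so the point is inside Z-18.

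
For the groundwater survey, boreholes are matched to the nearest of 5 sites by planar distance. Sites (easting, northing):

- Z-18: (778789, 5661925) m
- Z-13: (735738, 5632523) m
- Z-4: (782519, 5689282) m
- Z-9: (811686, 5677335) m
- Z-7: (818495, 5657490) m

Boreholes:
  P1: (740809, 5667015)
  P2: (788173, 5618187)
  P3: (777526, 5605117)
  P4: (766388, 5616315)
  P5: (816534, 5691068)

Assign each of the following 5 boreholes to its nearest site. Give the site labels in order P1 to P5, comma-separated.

Z-13, Z-18, Z-13, Z-13, Z-9

P1 → Z-13 (d²=1215413105.00)
P2 → Z-18 (d²=2001072100.00)
P3 → Z-13 (d²=2497325780.00)
P4 → Z-13 (d²=1202121764.00)
P5 → Z-9 (d²=212098393.00)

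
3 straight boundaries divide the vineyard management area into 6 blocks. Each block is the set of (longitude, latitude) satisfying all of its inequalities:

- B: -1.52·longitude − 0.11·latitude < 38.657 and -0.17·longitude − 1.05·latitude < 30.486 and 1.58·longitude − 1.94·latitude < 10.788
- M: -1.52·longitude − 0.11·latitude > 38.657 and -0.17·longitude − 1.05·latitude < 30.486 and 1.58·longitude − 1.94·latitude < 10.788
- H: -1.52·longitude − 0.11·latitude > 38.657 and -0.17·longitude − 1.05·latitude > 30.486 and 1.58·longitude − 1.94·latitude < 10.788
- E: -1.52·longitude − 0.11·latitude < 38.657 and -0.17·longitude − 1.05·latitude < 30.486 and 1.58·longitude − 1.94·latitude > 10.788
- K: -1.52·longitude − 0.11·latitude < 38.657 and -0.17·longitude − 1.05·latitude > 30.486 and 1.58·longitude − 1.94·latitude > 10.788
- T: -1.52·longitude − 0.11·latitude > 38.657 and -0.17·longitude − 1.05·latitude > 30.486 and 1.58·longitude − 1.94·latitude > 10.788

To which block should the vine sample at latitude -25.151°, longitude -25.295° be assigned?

H

-1.52·-25.295 − 0.11·-25.151 = 41.215, which is > 38.657
-0.17·-25.295 − 1.05·-25.151 = 30.709, which is > 30.486
1.58·-25.295 − 1.94·-25.151 = 8.827, which is < 10.788
This sign pattern matches H.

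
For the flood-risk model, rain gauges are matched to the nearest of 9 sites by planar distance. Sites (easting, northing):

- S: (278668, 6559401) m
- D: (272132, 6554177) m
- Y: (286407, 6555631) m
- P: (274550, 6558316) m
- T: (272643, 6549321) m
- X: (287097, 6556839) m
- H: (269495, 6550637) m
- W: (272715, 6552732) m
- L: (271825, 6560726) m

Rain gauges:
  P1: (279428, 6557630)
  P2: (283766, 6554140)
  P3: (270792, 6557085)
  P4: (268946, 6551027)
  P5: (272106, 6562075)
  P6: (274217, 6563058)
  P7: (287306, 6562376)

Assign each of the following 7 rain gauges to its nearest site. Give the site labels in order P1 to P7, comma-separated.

P1 → S (d²=3714041.00)
P2 → Y (d²=9197962.00)
P3 → D (d²=10252064.00)
P4 → H (d²=453501.00)
P5 → L (d²=1898762.00)
P6 → L (d²=11159888.00)
P7 → X (d²=30702050.00)

S, Y, D, H, L, L, X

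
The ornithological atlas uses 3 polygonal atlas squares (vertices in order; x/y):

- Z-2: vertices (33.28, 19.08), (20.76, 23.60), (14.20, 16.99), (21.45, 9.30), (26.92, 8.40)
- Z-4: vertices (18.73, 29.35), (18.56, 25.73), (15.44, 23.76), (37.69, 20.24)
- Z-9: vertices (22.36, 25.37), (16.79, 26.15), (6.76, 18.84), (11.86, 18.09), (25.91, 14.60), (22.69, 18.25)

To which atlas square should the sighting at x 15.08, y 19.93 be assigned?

Z-9

Cast a ray rightward from (15.08, 19.93). For each polygon, the edges (by vertex number in listed order) whose endpoints lie on opposite sides of y = 19.93, where each meets that height, and whether that is right or left of the point:
Z-2: 1–2 at x≈30.926 (right), 2–3 at x≈17.118 (right) → 2 crossings.
Z-4: no edge straddles that height → 0 crossings.
Z-9: 2–3 at x≈8.256 (left), 6–1 at x≈22.612 (right) → 1 crossing.
Only Z-9 has an odd count, so the point is inside Z-9.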